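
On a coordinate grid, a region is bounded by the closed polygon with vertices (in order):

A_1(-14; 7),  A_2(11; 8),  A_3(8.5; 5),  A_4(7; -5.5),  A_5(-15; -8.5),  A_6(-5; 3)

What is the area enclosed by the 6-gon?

Apply Gauss's area formula: 2A = Σ (x_i·y_{i+1} − x_{i+1}·y_i), indices taken mod 6.
Σ = (-189) + (-13) + (-81.75) + (-142) + (-87.5) + (7) = -506.25
Area = |Σ|/2 = 253.125.

253.125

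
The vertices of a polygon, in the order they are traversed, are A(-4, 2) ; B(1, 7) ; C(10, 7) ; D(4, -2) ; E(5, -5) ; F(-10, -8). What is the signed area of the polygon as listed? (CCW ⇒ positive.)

-146.5

Apply the shoelace (surveyor's) formula: 2A = Σ (x_i·y_{i+1} − x_{i+1}·y_i), indices taken mod 6.
Σ = (-30) + (-63) + (-48) + (-10) + (-90) + (-52) = -293
Signed area = Σ/2 = -146.5 (negative ⇒ clockwise traversal).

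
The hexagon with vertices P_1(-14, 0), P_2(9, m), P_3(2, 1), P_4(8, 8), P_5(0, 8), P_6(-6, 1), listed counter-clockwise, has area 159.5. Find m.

Write out the shoelace sum; only the two edges meeting at P_2 involve m:
2·Area = [((-14)·m − 9·0) + (9·1 − 2·m)] + 134
       = -16·m + 143 = 319
⇒ m = -11.

-11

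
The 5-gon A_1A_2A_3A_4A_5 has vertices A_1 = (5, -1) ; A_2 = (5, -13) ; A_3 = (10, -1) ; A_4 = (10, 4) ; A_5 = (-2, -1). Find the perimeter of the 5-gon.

50

|A_1A_2| = √((0)² + (-12)²) = √144 = 12
|A_2A_3| = √((5)² + (12)²) = √169 = 13
|A_3A_4| = √((0)² + (5)²) = √25 = 5
|A_4A_5| = √((-12)² + (-5)²) = √169 = 13
|A_5A_1| = √((7)² + (0)²) = √49 = 7
Perimeter = 12 + 13 + 5 + 13 + 7 = 50.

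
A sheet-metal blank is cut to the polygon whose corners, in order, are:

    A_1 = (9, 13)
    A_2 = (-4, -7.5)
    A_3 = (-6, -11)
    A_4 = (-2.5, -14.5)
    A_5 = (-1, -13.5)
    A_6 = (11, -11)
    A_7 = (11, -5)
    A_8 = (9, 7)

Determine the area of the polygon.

231.875

Apply the surveyor's formula: 2A = Σ (x_i·y_{i+1} − x_{i+1}·y_i), indices taken mod 8.
A_1→A_2: (9)(-7.5) − (-4)(13) = -15.5
A_2→A_3: (-4)(-11) − (-6)(-7.5) = -1
A_3→A_4: (-6)(-14.5) − (-2.5)(-11) = 59.5
A_4→A_5: (-2.5)(-13.5) − (-1)(-14.5) = 19.25
A_5→A_6: (-1)(-11) − (11)(-13.5) = 159.5
A_6→A_7: (11)(-5) − (11)(-11) = 66
A_7→A_8: (11)(7) − (9)(-5) = 122
A_8→A_1: (9)(13) − (9)(7) = 54
Σ = 463.75
Area = |Σ|/2 = 231.875.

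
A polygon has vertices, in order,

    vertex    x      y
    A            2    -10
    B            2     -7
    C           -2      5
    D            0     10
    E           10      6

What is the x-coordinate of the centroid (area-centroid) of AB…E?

76/23

Apply Gauss's area formula. First the cross-terms c_i = x_i·y_{i+1} − x_{i+1}·y_i:
  6, -4, -20, -100, -112  ⇒  2A = -230, A = -115.
Then Σ (x_i + x_{i+1})·c_i = -2280, so x̄ = -2280 / (6·(-115)) = 76/23.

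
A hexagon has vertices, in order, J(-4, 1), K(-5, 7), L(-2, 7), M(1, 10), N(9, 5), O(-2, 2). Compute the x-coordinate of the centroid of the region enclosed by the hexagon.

103/122

Apply Gauss's area formula. First the cross-terms c_i = x_i·y_{i+1} − x_{i+1}·y_i:
  -23, -21, -27, -85, 28, 6  ⇒  2A = -122, A = -61.
Then Σ (x_i + x_{i+1})·c_i = -309, so x̄ = -309 / (6·(-61)) = 103/122.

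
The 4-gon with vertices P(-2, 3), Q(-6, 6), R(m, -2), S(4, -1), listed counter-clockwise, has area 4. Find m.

4

The doubled signed area Σ (x_i y_{i+1} − x_{i+1} y_i) is linear in m.
With m=0 it equals 36; the coefficient of m is -7 (from the two edges through R).
So -7·m + 36 = 2·4 = 8 ⇒ m = 4.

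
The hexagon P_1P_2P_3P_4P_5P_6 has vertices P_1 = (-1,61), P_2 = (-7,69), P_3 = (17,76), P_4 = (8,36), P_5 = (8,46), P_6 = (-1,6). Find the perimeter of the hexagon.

182

|P_1P_2| = √((-6)² + (8)²) = √100 = 10
|P_2P_3| = √((24)² + (7)²) = √625 = 25
|P_3P_4| = √((-9)² + (-40)²) = √1681 = 41
|P_4P_5| = √((0)² + (10)²) = √100 = 10
|P_5P_6| = √((-9)² + (-40)²) = √1681 = 41
|P_6P_1| = √((0)² + (55)²) = √3025 = 55
Perimeter = 10 + 25 + 41 + 10 + 41 + 55 = 182.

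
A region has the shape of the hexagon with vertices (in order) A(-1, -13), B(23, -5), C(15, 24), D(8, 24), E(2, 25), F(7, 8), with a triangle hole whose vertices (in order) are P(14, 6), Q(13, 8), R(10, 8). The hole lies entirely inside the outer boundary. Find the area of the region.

501.5

Outer boundary:
Σ = (304) + (627) + (168) + (152) + (-159) + (-83) = 1009
Area = |Σ|/2 = 504.5.
Hole:
Apply the surveyor's formula: 2A = Σ (x_i·y_{i+1} − x_{i+1}·y_i), indices taken mod 3.
Σ = (34) + (24) + (-52) = 6
Area = |Σ|/2 = 3.
Net area = 504.5 − 3 = 501.5.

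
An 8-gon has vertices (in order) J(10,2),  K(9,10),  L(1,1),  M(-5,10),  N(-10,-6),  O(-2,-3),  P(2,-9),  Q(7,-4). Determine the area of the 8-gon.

Apply the shoelace (surveyor's) formula: 2A = Σ (x_i·y_{i+1} − x_{i+1}·y_i), indices taken mod 8.
Σ = (82) + (-1) + (15) + (130) + (18) + (24) + (55) + (54) = 377
Area = |Σ|/2 = 188.5.

188.5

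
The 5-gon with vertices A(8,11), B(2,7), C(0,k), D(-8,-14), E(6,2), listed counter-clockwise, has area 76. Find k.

0

The doubled signed area Σ (x_i y_{i+1} − x_{i+1} y_i) is linear in k.
With k=0 it equals 152; the coefficient of k is 10 (from the two edges through C).
So 10·k + 152 = 2·76 = 152 ⇒ k = 0.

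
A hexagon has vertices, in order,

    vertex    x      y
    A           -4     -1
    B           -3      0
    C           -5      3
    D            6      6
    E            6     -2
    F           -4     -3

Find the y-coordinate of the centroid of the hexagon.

Apply the shoelace (surveyor's) formula. First the cross-terms c_i = x_i·y_{i+1} − x_{i+1}·y_i:
  -3, -9, -48, -48, -26, -8  ⇒  2A = -142, A = -71.
Then Σ (y_i + y_{i+1})·c_i = -486, so ȳ = -486 / (6·(-71)) = 81/71.

81/71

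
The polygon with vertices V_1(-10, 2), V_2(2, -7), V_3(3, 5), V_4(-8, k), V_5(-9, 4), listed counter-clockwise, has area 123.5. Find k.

The doubled signed area Σ (x_i y_{i+1} − x_{i+1} y_i) is linear in k.
With k=0 it equals 127; the coefficient of k is 12 (from the two edges through V_4).
So 12·k + 127 = 2·123.5 = 247 ⇒ k = 10.

10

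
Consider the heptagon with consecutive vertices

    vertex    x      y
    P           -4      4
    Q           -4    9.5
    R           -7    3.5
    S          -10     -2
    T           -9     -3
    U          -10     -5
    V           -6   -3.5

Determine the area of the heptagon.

36.75

Apply the shoelace formula: 2A = Σ (x_i·y_{i+1} − x_{i+1}·y_i), indices taken mod 7.
Σ = (-22) + (52.5) + (49) + (12) + (15) + (5) + (-38) = 73.5
Area = |Σ|/2 = 36.75.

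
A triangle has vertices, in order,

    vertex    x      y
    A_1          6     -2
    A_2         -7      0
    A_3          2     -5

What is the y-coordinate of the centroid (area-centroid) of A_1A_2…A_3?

-7/3

Apply Gauss's area formula. First the cross-terms c_i = x_i·y_{i+1} − x_{i+1}·y_i:
  -14, 35, 26  ⇒  2A = 47, A = 23.5.
Then Σ (y_i + y_{i+1})·c_i = -329, so ȳ = -329 / (6·23.5) = -7/3.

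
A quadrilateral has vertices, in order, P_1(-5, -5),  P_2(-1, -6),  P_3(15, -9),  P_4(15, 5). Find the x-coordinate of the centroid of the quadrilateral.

Apply the surveyor's formula. First the cross-terms c_i = x_i·y_{i+1} − x_{i+1}·y_i:
  25, 99, 210, -50  ⇒  2A = 284, A = 142.
Then Σ (x_i + x_{i+1})·c_i = 7036, so x̄ = 7036 / (6·142) = 1759/213.

1759/213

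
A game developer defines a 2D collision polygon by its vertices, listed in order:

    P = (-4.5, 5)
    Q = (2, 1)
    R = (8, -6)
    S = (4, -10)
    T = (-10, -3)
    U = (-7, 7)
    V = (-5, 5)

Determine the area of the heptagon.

Cross-terms: -14.5, -20, -56, -112, -91, 0, -2.5  ⇒  Σ = -296
Area = |Σ|/2 = 148.

148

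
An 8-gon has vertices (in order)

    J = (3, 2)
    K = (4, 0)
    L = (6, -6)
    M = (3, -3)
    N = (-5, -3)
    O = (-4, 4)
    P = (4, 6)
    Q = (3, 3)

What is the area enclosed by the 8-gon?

68.5

Σ = (-8) + (-24) + (0) + (-24) + (-32) + (-40) + (-6) + (-3) = -137
Area = |Σ|/2 = 68.5.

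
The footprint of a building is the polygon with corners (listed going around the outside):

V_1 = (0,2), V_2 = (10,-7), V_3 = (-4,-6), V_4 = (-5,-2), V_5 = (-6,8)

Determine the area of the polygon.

97

Apply the surveyor's formula: 2A = Σ (x_i·y_{i+1} − x_{i+1}·y_i), indices taken mod 5.
Σ = (-20) + (-88) + (-22) + (-52) + (-12) = -194
Area = |Σ|/2 = 97.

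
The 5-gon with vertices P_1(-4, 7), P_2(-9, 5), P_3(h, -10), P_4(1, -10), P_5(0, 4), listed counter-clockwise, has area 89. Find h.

-1

The doubled signed area Σ (x_i y_{i+1} − x_{i+1} y_i) is linear in h.
With h=0 it equals 163; the coefficient of h is -15 (from the two edges through P_3).
So -15·h + 163 = 2·89 = 178 ⇒ h = -1.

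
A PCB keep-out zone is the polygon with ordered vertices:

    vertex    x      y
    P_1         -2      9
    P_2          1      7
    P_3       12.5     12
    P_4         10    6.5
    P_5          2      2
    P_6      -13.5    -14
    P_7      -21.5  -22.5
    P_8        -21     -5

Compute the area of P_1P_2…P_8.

Σ = (-23) + (-75.5) + (-38.75) + (7) + (-1) + (2.75) + (-365) + (-199) = -692.5
Area = |Σ|/2 = 346.25.

346.25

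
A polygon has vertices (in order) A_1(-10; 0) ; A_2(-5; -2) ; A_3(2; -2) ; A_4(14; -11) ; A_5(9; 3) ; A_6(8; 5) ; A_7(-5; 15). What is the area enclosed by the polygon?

248.5

Apply the shoelace (surveyor's) formula: 2A = Σ (x_i·y_{i+1} − x_{i+1}·y_i), indices taken mod 7.
Σ = (20) + (14) + (6) + (141) + (21) + (145) + (150) = 497
Area = |Σ|/2 = 248.5.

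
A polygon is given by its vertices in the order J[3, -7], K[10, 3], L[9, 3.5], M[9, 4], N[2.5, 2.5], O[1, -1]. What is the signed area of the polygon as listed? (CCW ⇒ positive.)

Apply the shoelace formula: 2A = Σ (x_i·y_{i+1} − x_{i+1}·y_i), indices taken mod 6.
Σ = (79) + (8) + (4.5) + (12.5) + (-5) + (-4) = 95
Signed area = Σ/2 = 47.5 (positive ⇒ counter-clockwise traversal).

47.5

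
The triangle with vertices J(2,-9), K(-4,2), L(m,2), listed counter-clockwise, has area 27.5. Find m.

The doubled signed area Σ (x_i y_{i+1} − x_{i+1} y_i) is linear in m.
With m=0 it equals -44; the coefficient of m is -11 (from the two edges through L).
So -11·m + -44 = 2·27.5 = 55 ⇒ m = -9.

-9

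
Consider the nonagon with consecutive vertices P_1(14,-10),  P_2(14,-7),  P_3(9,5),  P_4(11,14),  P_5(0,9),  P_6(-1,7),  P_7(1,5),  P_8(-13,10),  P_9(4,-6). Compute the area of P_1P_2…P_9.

249.5

P_1→P_2: (14)(-7) − (14)(-10) = 42
P_2→P_3: (14)(5) − (9)(-7) = 133
P_3→P_4: (9)(14) − (11)(5) = 71
P_4→P_5: (11)(9) − (0)(14) = 99
P_5→P_6: (0)(7) − (-1)(9) = 9
P_6→P_7: (-1)(5) − (1)(7) = -12
P_7→P_8: (1)(10) − (-13)(5) = 75
P_8→P_9: (-13)(-6) − (4)(10) = 38
P_9→P_1: (4)(-10) − (14)(-6) = 44
Σ = 499
Area = |Σ|/2 = 249.5.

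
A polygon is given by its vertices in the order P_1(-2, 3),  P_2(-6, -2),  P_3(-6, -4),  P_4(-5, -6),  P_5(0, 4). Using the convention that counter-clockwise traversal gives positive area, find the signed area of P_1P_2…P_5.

Apply the shoelace formula: 2A = Σ (x_i·y_{i+1} − x_{i+1}·y_i), indices taken mod 5.
Σ = (22) + (12) + (16) + (-20) + (8) = 38
Signed area = Σ/2 = 19 (positive ⇒ counter-clockwise traversal).

19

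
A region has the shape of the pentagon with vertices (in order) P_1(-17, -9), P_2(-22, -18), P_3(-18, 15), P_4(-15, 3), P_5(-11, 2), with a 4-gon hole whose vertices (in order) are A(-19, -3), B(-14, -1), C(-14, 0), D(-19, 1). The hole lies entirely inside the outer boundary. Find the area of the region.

Outer boundary:
Apply the surveyor's formula: 2A = Σ (x_i·y_{i+1} − x_{i+1}·y_i), indices taken mod 5.
Cross-terms: 108, -654, 171, 3, 133  ⇒  Σ = -239
Area = |Σ|/2 = 119.5.
Hole:
Apply the shoelace (surveyor's) formula: 2A = Σ (x_i·y_{i+1} − x_{i+1}·y_i), indices taken mod 4.
Σ = (-23) + (-14) + (-14) + (76) = 25
Area = |Σ|/2 = 12.5.
Net area = 119.5 − 12.5 = 107.

107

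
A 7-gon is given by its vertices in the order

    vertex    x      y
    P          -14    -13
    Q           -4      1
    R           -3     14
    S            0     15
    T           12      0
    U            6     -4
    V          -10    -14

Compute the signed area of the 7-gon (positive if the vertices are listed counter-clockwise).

P→Q: (-14)(1) − (-4)(-13) = -66
Q→R: (-4)(14) − (-3)(1) = -53
R→S: (-3)(15) − (0)(14) = -45
S→T: (0)(0) − (12)(15) = -180
T→U: (12)(-4) − (6)(0) = -48
U→V: (6)(-14) − (-10)(-4) = -124
V→P: (-10)(-13) − (-14)(-14) = -66
Σ = -582
Signed area = Σ/2 = -291 (negative ⇒ clockwise traversal).

-291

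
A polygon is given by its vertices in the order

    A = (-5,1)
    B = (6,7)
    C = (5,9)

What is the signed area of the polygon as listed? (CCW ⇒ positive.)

Apply the surveyor's formula: 2A = Σ (x_i·y_{i+1} − x_{i+1}·y_i), indices taken mod 3.
Σ = (-41) + (19) + (50) = 28
Signed area = Σ/2 = 14 (positive ⇒ counter-clockwise traversal).

14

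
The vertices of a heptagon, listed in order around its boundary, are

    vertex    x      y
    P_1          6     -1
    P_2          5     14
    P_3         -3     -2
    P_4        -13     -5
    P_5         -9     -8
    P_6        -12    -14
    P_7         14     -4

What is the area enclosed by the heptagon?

226.5

Σ = (89) + (32) + (-11) + (59) + (30) + (244) + (10) = 453
Area = |Σ|/2 = 226.5.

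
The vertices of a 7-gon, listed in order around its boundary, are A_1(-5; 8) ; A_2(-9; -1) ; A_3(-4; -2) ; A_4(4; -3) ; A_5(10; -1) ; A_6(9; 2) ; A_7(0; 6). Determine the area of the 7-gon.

Cross-terms: 77, 14, 20, 26, 29, 54, 30  ⇒  Σ = 250
Area = |Σ|/2 = 125.

125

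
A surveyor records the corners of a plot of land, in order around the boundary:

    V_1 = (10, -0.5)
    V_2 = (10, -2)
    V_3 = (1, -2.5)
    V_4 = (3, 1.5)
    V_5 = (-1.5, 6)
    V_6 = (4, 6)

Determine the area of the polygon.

51.875

Σ = (-15) + (-23) + (9) + (20.25) + (-33) + (-62) = -103.75
Area = |Σ|/2 = 51.875.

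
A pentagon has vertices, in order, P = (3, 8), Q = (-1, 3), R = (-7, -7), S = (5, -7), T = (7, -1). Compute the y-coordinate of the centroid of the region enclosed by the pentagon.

-130/87

Apply Gauss's area formula. First the cross-terms c_i = x_i·y_{i+1} − x_{i+1}·y_i:
  17, 28, 84, 44, 59  ⇒  2A = 232, A = 116.
Then Σ (y_i + y_{i+1})·c_i = -1040, so ȳ = -1040 / (6·116) = -130/87.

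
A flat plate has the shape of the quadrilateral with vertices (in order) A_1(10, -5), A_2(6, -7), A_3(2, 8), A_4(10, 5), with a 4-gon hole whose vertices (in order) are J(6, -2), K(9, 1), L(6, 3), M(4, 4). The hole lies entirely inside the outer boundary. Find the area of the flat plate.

61.5

Outer boundary:
Σ = (-40) + (62) + (-70) + (-100) = -148
Area = |Σ|/2 = 74.
Hole:
Apply the surveyor's formula: 2A = Σ (x_i·y_{i+1} − x_{i+1}·y_i), indices taken mod 4.
Σ = (24) + (21) + (12) + (-32) = 25
Area = |Σ|/2 = 12.5.
Net area = 74 − 12.5 = 61.5.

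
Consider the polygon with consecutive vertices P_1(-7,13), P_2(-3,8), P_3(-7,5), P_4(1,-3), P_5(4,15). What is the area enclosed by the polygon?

Apply the surveyor's formula: 2A = Σ (x_i·y_{i+1} − x_{i+1}·y_i), indices taken mod 5.
Σ = (-17) + (41) + (16) + (27) + (157) = 224
Area = |Σ|/2 = 112.

112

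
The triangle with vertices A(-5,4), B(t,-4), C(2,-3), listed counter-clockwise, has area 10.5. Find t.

0

Write out the shoelace sum; only the two edges meeting at B involve t:
2·Area = [((-5)·(-4) − t·4) + (t·(-3) − 2·(-4))] + -7
       = -7·t + 21 = 21
⇒ t = 0.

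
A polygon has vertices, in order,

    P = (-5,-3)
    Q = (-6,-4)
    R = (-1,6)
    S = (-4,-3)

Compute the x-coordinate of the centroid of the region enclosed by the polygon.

-25/7

Apply the shoelace (surveyor's) formula. First the cross-terms c_i = x_i·y_{i+1} − x_{i+1}·y_i:
  2, -40, 27, -3  ⇒  2A = -14, A = -7.
Then Σ (x_i + x_{i+1})·c_i = 150, so x̄ = 150 / (6·(-7)) = -25/7.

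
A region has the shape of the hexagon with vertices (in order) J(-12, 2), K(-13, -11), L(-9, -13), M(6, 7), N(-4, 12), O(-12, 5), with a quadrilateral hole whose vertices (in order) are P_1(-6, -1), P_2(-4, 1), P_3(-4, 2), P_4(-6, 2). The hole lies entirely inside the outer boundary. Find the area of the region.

247.5

Outer boundary:
Apply the shoelace formula: 2A = Σ (x_i·y_{i+1} − x_{i+1}·y_i), indices taken mod 6.
J→K: (-12)(-11) − (-13)(2) = 158
K→L: (-13)(-13) − (-9)(-11) = 70
L→M: (-9)(7) − (6)(-13) = 15
M→N: (6)(12) − (-4)(7) = 100
N→O: (-4)(5) − (-12)(12) = 124
O→J: (-12)(2) − (-12)(5) = 36
Σ = 503
Area = |Σ|/2 = 251.5.
Hole:
Apply the shoelace formula: 2A = Σ (x_i·y_{i+1} − x_{i+1}·y_i), indices taken mod 4.
P_1→P_2: (-6)(1) − (-4)(-1) = -10
P_2→P_3: (-4)(2) − (-4)(1) = -4
P_3→P_4: (-4)(2) − (-6)(2) = 4
P_4→P_1: (-6)(-1) − (-6)(2) = 18
Σ = 8
Area = |Σ|/2 = 4.
Net area = 251.5 − 4 = 247.5.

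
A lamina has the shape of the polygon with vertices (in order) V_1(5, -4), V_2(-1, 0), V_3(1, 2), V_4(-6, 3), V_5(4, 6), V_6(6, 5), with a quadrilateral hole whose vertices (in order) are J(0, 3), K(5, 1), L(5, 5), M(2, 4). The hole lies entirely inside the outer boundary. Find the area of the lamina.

41.5

Outer boundary:
Apply the shoelace formula: 2A = Σ (x_i·y_{i+1} − x_{i+1}·y_i), indices taken mod 6.
Σ = (-4) + (-2) + (15) + (-48) + (-16) + (-49) = -104
Area = |Σ|/2 = 52.
Hole:
Apply the surveyor's formula: 2A = Σ (x_i·y_{i+1} − x_{i+1}·y_i), indices taken mod 4.
Σ = (-15) + (20) + (10) + (6) = 21
Area = |Σ|/2 = 10.5.
Net area = 52 − 10.5 = 41.5.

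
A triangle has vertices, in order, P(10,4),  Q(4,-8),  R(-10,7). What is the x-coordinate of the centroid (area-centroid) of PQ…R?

Apply the surveyor's formula. First the cross-terms c_i = x_i·y_{i+1} − x_{i+1}·y_i:
  -96, -52, -110  ⇒  2A = -258, A = -129.
Then Σ (x_i + x_{i+1})·c_i = -1032, so x̄ = -1032 / (6·(-129)) = 4/3.

4/3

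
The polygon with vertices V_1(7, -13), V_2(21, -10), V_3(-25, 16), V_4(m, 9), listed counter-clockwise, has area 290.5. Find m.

The doubled signed area Σ (x_i y_{i+1} − x_{i+1} y_i) is linear in m.
With m=0 it equals 1; the coefficient of m is -29 (from the two edges through V_4).
So -29·m + 1 = 2·290.5 = 581 ⇒ m = -20.

-20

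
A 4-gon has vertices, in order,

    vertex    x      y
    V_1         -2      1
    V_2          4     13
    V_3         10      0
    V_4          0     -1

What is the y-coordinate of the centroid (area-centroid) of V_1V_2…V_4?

175/43

Apply the shoelace formula. First the cross-terms c_i = x_i·y_{i+1} − x_{i+1}·y_i:
  -30, -130, -10, -2  ⇒  2A = -172, A = -86.
Then Σ (y_i + y_{i+1})·c_i = -2100, so ȳ = -2100 / (6·(-86)) = 175/43.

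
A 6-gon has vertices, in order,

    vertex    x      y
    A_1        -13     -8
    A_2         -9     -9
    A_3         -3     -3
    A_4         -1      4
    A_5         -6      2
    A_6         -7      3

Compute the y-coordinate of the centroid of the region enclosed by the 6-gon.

Apply the shoelace formula. First the cross-terms c_i = x_i·y_{i+1} − x_{i+1}·y_i:
  45, 0, -15, 22, -4, 95  ⇒  2A = 143, A = 71.5.
Then Σ (y_i + y_{i+1})·c_i = -1143, so ȳ = -1143 / (6·71.5) = -381/143.

-381/143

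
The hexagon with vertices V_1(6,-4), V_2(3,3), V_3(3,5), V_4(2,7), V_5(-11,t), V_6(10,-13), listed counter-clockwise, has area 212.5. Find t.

Write out the shoelace sum; only the two edges meeting at V_5 involve t:
2·Area = [(2·t − (-11)·7) + ((-11)·(-13) − 10·t)] + 85
       = -8·t + 305 = 425
⇒ t = -15.

-15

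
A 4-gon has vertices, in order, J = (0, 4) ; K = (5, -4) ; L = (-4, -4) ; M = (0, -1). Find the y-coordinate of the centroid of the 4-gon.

-67/39

Apply the surveyor's formula. First the cross-terms c_i = x_i·y_{i+1} − x_{i+1}·y_i:
  -20, -36, 4, 0  ⇒  2A = -52, A = -26.
Then Σ (y_i + y_{i+1})·c_i = 268, so ȳ = 268 / (6·(-26)) = -67/39.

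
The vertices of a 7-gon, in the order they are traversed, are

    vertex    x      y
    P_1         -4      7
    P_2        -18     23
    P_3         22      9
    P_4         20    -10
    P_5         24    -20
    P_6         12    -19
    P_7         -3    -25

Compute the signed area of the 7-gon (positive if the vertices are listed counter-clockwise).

Cross-terms: 34, -668, -400, -160, -216, -357, -121  ⇒  Σ = -1888
Signed area = Σ/2 = -944 (negative ⇒ clockwise traversal).

-944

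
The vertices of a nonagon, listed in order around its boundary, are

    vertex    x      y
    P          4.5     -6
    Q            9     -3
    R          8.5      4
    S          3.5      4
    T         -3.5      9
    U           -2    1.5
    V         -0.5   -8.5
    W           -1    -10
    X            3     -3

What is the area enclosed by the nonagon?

Apply the shoelace formula: 2A = Σ (x_i·y_{i+1} − x_{i+1}·y_i), indices taken mod 9.
Σ = (40.5) + (61.5) + (20) + (45.5) + (12.75) + (17.75) + (-3.5) + (33) + (-4.5) = 223
Area = |Σ|/2 = 111.5.

111.5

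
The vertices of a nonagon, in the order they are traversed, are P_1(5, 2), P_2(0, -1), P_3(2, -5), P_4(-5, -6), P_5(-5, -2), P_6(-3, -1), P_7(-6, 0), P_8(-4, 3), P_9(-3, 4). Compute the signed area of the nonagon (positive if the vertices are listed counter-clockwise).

Apply the shoelace (surveyor's) formula: 2A = Σ (x_i·y_{i+1} − x_{i+1}·y_i), indices taken mod 9.
Σ = (-5) + (2) + (-37) + (-20) + (-1) + (-6) + (-18) + (-7) + (-26) = -118
Signed area = Σ/2 = -59 (negative ⇒ clockwise traversal).

-59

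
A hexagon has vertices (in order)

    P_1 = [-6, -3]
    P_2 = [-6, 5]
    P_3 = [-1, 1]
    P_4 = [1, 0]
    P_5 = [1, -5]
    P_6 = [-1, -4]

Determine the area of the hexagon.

Apply the shoelace (surveyor's) formula: 2A = Σ (x_i·y_{i+1} − x_{i+1}·y_i), indices taken mod 6.
Σ = (-48) + (-1) + (-1) + (-5) + (-9) + (-21) = -85
Area = |Σ|/2 = 42.5.

42.5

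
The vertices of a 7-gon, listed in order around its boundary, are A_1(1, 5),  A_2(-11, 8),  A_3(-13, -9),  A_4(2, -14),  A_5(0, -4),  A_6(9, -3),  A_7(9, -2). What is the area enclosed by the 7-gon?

Apply the shoelace formula: 2A = Σ (x_i·y_{i+1} − x_{i+1}·y_i), indices taken mod 7.
Σ = (63) + (203) + (200) + (-8) + (36) + (9) + (47) = 550
Area = |Σ|/2 = 275.

275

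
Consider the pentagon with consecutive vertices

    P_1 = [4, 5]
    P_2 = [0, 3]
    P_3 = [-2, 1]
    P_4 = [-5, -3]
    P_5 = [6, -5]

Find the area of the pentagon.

61

Apply the shoelace (surveyor's) formula: 2A = Σ (x_i·y_{i+1} − x_{i+1}·y_i), indices taken mod 5.
Cross-terms: 12, 6, 11, 43, 50  ⇒  Σ = 122
Area = |Σ|/2 = 61.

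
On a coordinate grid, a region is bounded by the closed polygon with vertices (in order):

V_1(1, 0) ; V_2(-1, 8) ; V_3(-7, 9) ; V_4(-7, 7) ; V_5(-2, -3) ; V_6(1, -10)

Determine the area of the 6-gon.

Apply the shoelace formula: 2A = Σ (x_i·y_{i+1} − x_{i+1}·y_i), indices taken mod 6.
V_1→V_2: (1)(8) − (-1)(0) = 8
V_2→V_3: (-1)(9) − (-7)(8) = 47
V_3→V_4: (-7)(7) − (-7)(9) = 14
V_4→V_5: (-7)(-3) − (-2)(7) = 35
V_5→V_6: (-2)(-10) − (1)(-3) = 23
V_6→V_1: (1)(0) − (1)(-10) = 10
Σ = 137
Area = |Σ|/2 = 68.5.

68.5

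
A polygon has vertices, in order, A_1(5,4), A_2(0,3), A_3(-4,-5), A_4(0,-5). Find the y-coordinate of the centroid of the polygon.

-2/3

Apply Gauss's area formula. First the cross-terms c_i = x_i·y_{i+1} − x_{i+1}·y_i:
  15, 12, 20, 25  ⇒  2A = 72, A = 36.
Then Σ (y_i + y_{i+1})·c_i = -144, so ȳ = -144 / (6·36) = -2/3.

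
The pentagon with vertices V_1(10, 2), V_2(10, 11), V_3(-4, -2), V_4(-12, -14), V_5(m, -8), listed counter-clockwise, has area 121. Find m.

The doubled signed area Σ (x_i y_{i+1} − x_{i+1} y_i) is linear in m.
With m=0 it equals 322; the coefficient of m is 16 (from the two edges through V_5).
So 16·m + 322 = 2·121 = 242 ⇒ m = -5.

-5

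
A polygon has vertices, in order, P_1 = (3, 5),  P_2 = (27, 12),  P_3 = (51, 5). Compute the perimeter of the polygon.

|P_1P_2| = √((24)² + (7)²) = √625 = 25
|P_2P_3| = √((24)² + (-7)²) = √625 = 25
|P_3P_1| = √((-48)² + (0)²) = √2304 = 48
Perimeter = 25 + 25 + 48 = 98.

98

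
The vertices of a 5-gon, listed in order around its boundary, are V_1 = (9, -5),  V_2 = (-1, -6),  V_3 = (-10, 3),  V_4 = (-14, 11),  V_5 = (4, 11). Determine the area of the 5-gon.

Apply the shoelace formula: 2A = Σ (x_i·y_{i+1} − x_{i+1}·y_i), indices taken mod 5.
Σ = (-59) + (-63) + (-68) + (-198) + (-119) = -507
Area = |Σ|/2 = 253.5.

253.5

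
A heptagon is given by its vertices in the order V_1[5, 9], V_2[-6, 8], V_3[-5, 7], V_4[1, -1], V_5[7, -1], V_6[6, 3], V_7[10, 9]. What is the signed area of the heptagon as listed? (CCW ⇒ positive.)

96

Σ = (94) + (-2) + (-2) + (6) + (27) + (24) + (45) = 192
Signed area = Σ/2 = 96 (positive ⇒ counter-clockwise traversal).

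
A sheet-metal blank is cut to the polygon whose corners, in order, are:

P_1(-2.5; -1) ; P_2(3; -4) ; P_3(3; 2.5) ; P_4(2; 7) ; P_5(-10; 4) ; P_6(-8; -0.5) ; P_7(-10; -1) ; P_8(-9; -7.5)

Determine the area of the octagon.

111.375

Apply the surveyor's formula: 2A = Σ (x_i·y_{i+1} − x_{i+1}·y_i), indices taken mod 8.
Σ = (13) + (19.5) + (16) + (78) + (37) + (3) + (66) + (-9.75) = 222.75
Area = |Σ|/2 = 111.375.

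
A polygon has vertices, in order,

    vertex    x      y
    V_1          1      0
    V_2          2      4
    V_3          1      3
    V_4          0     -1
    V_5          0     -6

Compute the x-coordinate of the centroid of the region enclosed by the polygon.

23/33

Apply the surveyor's formula. First the cross-terms c_i = x_i·y_{i+1} − x_{i+1}·y_i:
  4, 2, -1, 0, 6  ⇒  2A = 11, A = 5.5.
Then Σ (x_i + x_{i+1})·c_i = 23, so x̄ = 23 / (6·5.5) = 23/33.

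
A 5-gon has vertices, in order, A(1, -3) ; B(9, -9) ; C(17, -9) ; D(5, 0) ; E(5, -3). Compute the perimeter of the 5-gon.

|AB| = √((8)² + (-6)²) = √100 = 10
|BC| = √((8)² + (0)²) = √64 = 8
|CD| = √((-12)² + (9)²) = √225 = 15
|DE| = √((0)² + (-3)²) = √9 = 3
|EA| = √((-4)² + (0)²) = √16 = 4
Perimeter = 10 + 8 + 15 + 3 + 4 = 40.

40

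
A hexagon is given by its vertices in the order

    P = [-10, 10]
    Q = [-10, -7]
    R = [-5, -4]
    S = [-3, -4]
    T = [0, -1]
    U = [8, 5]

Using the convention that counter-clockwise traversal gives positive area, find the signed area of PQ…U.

Σ = (170) + (5) + (8) + (3) + (8) + (130) = 324
Signed area = Σ/2 = 162 (positive ⇒ counter-clockwise traversal).

162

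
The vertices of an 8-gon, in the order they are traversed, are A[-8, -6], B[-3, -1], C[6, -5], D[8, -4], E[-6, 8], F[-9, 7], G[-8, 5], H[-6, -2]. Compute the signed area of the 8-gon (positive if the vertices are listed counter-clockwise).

87

Cross-terms: -10, 21, 16, 40, 30, 11, 46, 20  ⇒  Σ = 174
Signed area = Σ/2 = 87 (positive ⇒ counter-clockwise traversal).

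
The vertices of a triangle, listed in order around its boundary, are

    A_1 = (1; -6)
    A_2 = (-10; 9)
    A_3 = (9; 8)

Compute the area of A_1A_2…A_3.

137

Apply the surveyor's formula: 2A = Σ (x_i·y_{i+1} − x_{i+1}·y_i), indices taken mod 3.
Cross-terms: -51, -161, -62  ⇒  Σ = -274
Area = |Σ|/2 = 137.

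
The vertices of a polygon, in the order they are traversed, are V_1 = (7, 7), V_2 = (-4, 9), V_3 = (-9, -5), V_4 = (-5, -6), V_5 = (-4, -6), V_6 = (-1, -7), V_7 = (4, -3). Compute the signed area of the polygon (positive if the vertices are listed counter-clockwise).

164.5

Apply Gauss's area formula: 2A = Σ (x_i·y_{i+1} − x_{i+1}·y_i), indices taken mod 7.
V_1→V_2: (7)(9) − (-4)(7) = 91
V_2→V_3: (-4)(-5) − (-9)(9) = 101
V_3→V_4: (-9)(-6) − (-5)(-5) = 29
V_4→V_5: (-5)(-6) − (-4)(-6) = 6
V_5→V_6: (-4)(-7) − (-1)(-6) = 22
V_6→V_7: (-1)(-3) − (4)(-7) = 31
V_7→V_1: (4)(7) − (7)(-3) = 49
Σ = 329
Signed area = Σ/2 = 164.5 (positive ⇒ counter-clockwise traversal).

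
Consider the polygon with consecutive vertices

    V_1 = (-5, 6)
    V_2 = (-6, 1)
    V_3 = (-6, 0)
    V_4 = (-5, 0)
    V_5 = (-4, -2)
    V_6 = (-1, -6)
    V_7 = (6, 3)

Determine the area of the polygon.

76.5

Apply the shoelace formula: 2A = Σ (x_i·y_{i+1} − x_{i+1}·y_i), indices taken mod 7.
Cross-terms: 31, 6, 0, 10, 22, 33, 51  ⇒  Σ = 153
Area = |Σ|/2 = 76.5.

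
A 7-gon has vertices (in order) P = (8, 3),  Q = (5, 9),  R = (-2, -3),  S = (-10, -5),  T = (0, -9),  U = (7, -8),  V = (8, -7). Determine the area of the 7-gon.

144

Apply the shoelace (surveyor's) formula: 2A = Σ (x_i·y_{i+1} − x_{i+1}·y_i), indices taken mod 7.
Cross-terms: 57, 3, -20, 90, 63, 15, 80  ⇒  Σ = 288
Area = |Σ|/2 = 144.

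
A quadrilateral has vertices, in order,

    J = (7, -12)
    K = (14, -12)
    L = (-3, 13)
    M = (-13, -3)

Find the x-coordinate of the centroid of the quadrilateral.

-4/13

Apply the shoelace formula. First the cross-terms c_i = x_i·y_{i+1} − x_{i+1}·y_i:
  84, 146, 178, 177  ⇒  2A = 585, A = 292.5.
Then Σ (x_i + x_{i+1})·c_i = -540, so x̄ = -540 / (6·292.5) = -4/13.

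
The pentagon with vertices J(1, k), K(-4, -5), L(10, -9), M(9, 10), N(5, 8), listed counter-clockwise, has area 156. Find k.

The doubled signed area Σ (x_i y_{i+1} − x_{i+1} y_i) is linear in k.
With k=0 it equals 276; the coefficient of k is 9 (from the two edges through J).
So 9·k + 276 = 2·156 = 312 ⇒ k = 4.

4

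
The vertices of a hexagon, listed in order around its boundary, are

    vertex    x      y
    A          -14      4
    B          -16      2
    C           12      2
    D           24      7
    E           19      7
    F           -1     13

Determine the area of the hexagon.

241.5

Σ = (36) + (-56) + (36) + (35) + (254) + (178) = 483
Area = |Σ|/2 = 241.5.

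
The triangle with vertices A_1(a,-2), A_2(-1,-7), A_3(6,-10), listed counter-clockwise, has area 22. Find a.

The doubled signed area Σ (x_i y_{i+1} − x_{i+1} y_i) is linear in a.
With a=0 it equals 38; the coefficient of a is 3 (from the two edges through A_1).
So 3·a + 38 = 2·22 = 44 ⇒ a = 2.

2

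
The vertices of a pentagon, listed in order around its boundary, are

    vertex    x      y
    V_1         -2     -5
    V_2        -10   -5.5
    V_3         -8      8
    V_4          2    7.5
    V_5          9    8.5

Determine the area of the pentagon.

Apply Gauss's area formula: 2A = Σ (x_i·y_{i+1} − x_{i+1}·y_i), indices taken mod 5.
Cross-terms: -39, -124, -76, -50.5, -28  ⇒  Σ = -317.5
Area = |Σ|/2 = 158.75.

158.75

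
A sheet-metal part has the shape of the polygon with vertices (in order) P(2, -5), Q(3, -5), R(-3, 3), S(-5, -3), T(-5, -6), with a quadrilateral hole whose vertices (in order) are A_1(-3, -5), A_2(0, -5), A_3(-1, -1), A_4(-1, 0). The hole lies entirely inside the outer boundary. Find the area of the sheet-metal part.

Outer boundary:
Σ = (5) + (-6) + (24) + (15) + (37) = 75
Area = |Σ|/2 = 37.5.
Hole:
Apply the shoelace (surveyor's) formula: 2A = Σ (x_i·y_{i+1} − x_{i+1}·y_i), indices taken mod 4.
Cross-terms: 15, -5, -1, 5  ⇒  Σ = 14
Area = |Σ|/2 = 7.
Net area = 37.5 − 7 = 30.5.

30.5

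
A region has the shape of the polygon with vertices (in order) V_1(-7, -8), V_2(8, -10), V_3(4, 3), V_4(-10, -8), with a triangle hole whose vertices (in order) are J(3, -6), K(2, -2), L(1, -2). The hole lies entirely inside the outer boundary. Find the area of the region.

108

Outer boundary:
Σ = (134) + (64) + (-2) + (24) = 220
Area = |Σ|/2 = 110.
Hole:
Apply the surveyor's formula: 2A = Σ (x_i·y_{i+1} − x_{i+1}·y_i), indices taken mod 3.
J→K: (3)(-2) − (2)(-6) = 6
K→L: (2)(-2) − (1)(-2) = -2
L→J: (1)(-6) − (3)(-2) = 0
Σ = 4
Area = |Σ|/2 = 2.
Net area = 110 − 2 = 108.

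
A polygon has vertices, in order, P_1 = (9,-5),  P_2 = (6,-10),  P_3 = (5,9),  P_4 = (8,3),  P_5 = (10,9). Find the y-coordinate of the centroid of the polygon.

Apply Gauss's area formula. First the cross-terms c_i = x_i·y_{i+1} − x_{i+1}·y_i:
  -60, 104, -57, 42, -131  ⇒  2A = -102, A = -51.
Then Σ (y_i + y_{i+1})·c_i = 92, so ȳ = 92 / (6·(-51)) = -46/153.

-46/153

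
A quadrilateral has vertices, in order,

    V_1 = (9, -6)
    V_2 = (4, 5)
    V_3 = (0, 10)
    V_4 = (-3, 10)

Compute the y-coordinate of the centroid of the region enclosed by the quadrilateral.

281/67

Apply the surveyor's formula. First the cross-terms c_i = x_i·y_{i+1} − x_{i+1}·y_i:
  69, 40, 30, -72  ⇒  2A = 67, A = 33.5.
Then Σ (y_i + y_{i+1})·c_i = 843, so ȳ = 843 / (6·33.5) = 281/67.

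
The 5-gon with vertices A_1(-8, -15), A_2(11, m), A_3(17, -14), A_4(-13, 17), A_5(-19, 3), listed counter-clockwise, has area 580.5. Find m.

Write out the shoelace sum; only the two edges meeting at A_2 involve m:
2·Area = [((-8)·m − 11·(-15)) + (11·(-14) − 17·m)] + 700
       = -25·m + 711 = 1161
⇒ m = -18.

-18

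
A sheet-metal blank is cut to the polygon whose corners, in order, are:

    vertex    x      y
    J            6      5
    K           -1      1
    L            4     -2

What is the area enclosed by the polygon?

20.5

Apply the shoelace (surveyor's) formula: 2A = Σ (x_i·y_{i+1} − x_{i+1}·y_i), indices taken mod 3.
Σ = (11) + (-2) + (32) = 41
Area = |Σ|/2 = 20.5.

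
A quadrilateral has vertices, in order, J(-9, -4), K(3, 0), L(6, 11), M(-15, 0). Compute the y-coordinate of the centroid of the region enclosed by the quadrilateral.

Apply the shoelace formula. First the cross-terms c_i = x_i·y_{i+1} − x_{i+1}·y_i:
  12, 33, 165, 60  ⇒  2A = 270, A = 135.
Then Σ (y_i + y_{i+1})·c_i = 1890, so ȳ = 1890 / (6·135) = 7/3.

7/3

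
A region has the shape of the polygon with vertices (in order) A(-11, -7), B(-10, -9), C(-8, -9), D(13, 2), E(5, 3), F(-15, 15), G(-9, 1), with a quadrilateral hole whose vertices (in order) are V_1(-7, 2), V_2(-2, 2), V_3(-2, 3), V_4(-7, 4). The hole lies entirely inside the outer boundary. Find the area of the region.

238

Outer boundary:
Apply the surveyor's formula: 2A = Σ (x_i·y_{i+1} − x_{i+1}·y_i), indices taken mod 7.
Σ = (29) + (18) + (101) + (29) + (120) + (120) + (74) = 491
Area = |Σ|/2 = 245.5.
Hole:
Apply the surveyor's formula: 2A = Σ (x_i·y_{i+1} − x_{i+1}·y_i), indices taken mod 4.
Σ = (-10) + (-2) + (13) + (14) = 15
Area = |Σ|/2 = 7.5.
Net area = 245.5 − 7.5 = 238.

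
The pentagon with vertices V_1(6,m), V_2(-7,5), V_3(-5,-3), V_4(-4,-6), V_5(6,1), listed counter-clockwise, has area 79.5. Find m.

The doubled signed area Σ (x_i y_{i+1} − x_{i+1} y_i) is linear in m.
With m=0 it equals 120; the coefficient of m is 13 (from the two edges through V_1).
So 13·m + 120 = 2·79.5 = 159 ⇒ m = 3.

3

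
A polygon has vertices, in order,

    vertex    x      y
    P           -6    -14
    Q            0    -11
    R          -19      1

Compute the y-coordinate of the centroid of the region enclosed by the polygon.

-8

Apply the shoelace formula. First the cross-terms c_i = x_i·y_{i+1} − x_{i+1}·y_i:
  66, -209, 272  ⇒  2A = 129, A = 64.5.
Then Σ (y_i + y_{i+1})·c_i = -3096, so ȳ = -3096 / (6·64.5) = -8.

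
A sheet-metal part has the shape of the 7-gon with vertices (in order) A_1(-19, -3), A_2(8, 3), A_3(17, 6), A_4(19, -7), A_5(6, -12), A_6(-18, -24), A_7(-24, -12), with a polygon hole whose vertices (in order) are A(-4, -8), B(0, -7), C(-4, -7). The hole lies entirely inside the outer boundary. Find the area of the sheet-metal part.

Outer boundary:
Apply the surveyor's formula: 2A = Σ (x_i·y_{i+1} − x_{i+1}·y_i), indices taken mod 7.
Cross-terms: -33, -3, -233, -186, -360, -360, -156  ⇒  Σ = -1331
Area = |Σ|/2 = 665.5.
Hole:
Σ = (28) + (-28) + (4) = 4
Area = |Σ|/2 = 2.
Net area = 665.5 − 2 = 663.5.

663.5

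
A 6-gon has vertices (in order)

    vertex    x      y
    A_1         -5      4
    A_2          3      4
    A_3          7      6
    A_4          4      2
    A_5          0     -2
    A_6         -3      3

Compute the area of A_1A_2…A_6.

31.5

Apply Gauss's area formula: 2A = Σ (x_i·y_{i+1} − x_{i+1}·y_i), indices taken mod 6.
Σ = (-32) + (-10) + (-10) + (-8) + (-6) + (3) = -63
Area = |Σ|/2 = 31.5.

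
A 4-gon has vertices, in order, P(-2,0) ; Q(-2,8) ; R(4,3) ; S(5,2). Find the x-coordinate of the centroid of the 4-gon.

Apply the surveyor's formula. First the cross-terms c_i = x_i·y_{i+1} − x_{i+1}·y_i:
  -16, -38, -7, 4  ⇒  2A = -57, A = -28.5.
Then Σ (x_i + x_{i+1})·c_i = -63, so x̄ = -63 / (6·(-28.5)) = 7/19.

7/19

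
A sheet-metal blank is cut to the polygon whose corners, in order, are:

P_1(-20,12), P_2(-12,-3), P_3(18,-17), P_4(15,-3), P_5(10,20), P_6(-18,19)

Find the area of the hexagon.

Apply the surveyor's formula: 2A = Σ (x_i·y_{i+1} − x_{i+1}·y_i), indices taken mod 6.
Cross-terms: 204, 258, 201, 330, 550, 164  ⇒  Σ = 1707
Area = |Σ|/2 = 853.5.

853.5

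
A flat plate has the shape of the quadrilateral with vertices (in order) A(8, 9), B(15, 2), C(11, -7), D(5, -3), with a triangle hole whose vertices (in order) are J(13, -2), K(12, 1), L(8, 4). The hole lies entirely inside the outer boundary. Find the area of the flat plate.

83

Outer boundary:
Apply the shoelace formula: 2A = Σ (x_i·y_{i+1} − x_{i+1}·y_i), indices taken mod 4.
Σ = (-119) + (-127) + (2) + (69) = -175
Area = |Σ|/2 = 87.5.
Hole:
Apply the surveyor's formula: 2A = Σ (x_i·y_{i+1} − x_{i+1}·y_i), indices taken mod 3.
Cross-terms: 37, 40, -68  ⇒  Σ = 9
Area = |Σ|/2 = 4.5.
Net area = 87.5 − 4.5 = 83.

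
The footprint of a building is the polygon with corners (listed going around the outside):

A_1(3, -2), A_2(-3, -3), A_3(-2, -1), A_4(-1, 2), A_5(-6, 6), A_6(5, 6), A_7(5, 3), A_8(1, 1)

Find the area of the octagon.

Apply the shoelace (surveyor's) formula: 2A = Σ (x_i·y_{i+1} − x_{i+1}·y_i), indices taken mod 8.
Σ = (-15) + (-3) + (-5) + (6) + (-66) + (-15) + (2) + (-5) = -101
Area = |Σ|/2 = 50.5.

50.5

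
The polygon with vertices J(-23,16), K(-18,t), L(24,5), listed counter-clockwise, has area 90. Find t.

11

The doubled signed area Σ (x_i y_{i+1} − x_{i+1} y_i) is linear in t.
With t=0 it equals 697; the coefficient of t is -47 (from the two edges through K).
So -47·t + 697 = 2·90 = 180 ⇒ t = 11.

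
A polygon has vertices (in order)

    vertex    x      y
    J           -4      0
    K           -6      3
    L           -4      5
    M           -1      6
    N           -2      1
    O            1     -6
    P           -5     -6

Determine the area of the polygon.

J→K: (-4)(3) − (-6)(0) = -12
K→L: (-6)(5) − (-4)(3) = -18
L→M: (-4)(6) − (-1)(5) = -19
M→N: (-1)(1) − (-2)(6) = 11
N→O: (-2)(-6) − (1)(1) = 11
O→P: (1)(-6) − (-5)(-6) = -36
P→J: (-5)(0) − (-4)(-6) = -24
Σ = -87
Area = |Σ|/2 = 43.5.

43.5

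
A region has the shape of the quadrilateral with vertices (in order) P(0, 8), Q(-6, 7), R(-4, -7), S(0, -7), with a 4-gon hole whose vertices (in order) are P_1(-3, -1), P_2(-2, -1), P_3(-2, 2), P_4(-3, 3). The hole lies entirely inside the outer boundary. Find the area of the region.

Outer boundary:
Apply the shoelace (surveyor's) formula: 2A = Σ (x_i·y_{i+1} − x_{i+1}·y_i), indices taken mod 4.
P→Q: (0)(7) − (-6)(8) = 48
Q→R: (-6)(-7) − (-4)(7) = 70
R→S: (-4)(-7) − (0)(-7) = 28
S→P: (0)(8) − (0)(-7) = 0
Σ = 146
Area = |Σ|/2 = 73.
Hole:
Cross-terms: 1, -6, 0, 12  ⇒  Σ = 7
Area = |Σ|/2 = 3.5.
Net area = 73 − 3.5 = 69.5.

69.5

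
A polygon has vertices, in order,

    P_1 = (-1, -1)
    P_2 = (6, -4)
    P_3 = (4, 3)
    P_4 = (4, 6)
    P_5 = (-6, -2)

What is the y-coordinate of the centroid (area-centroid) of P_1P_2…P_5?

Apply Gauss's area formula. First the cross-terms c_i = x_i·y_{i+1} − x_{i+1}·y_i:
  10, 34, 12, 28, 4  ⇒  2A = 88, A = 44.
Then Σ (y_i + y_{i+1})·c_i = 124, so ȳ = 124 / (6·44) = 31/66.

31/66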